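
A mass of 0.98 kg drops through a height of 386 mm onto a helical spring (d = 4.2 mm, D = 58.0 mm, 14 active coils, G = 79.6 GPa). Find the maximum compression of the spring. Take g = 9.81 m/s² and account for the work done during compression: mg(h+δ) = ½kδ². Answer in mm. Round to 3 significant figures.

89.8 mm

k = Gd⁴/(8D³N_a) = (79.6×10³)(4.2⁴)/(8·58.0³·14) = 1.1335 N/mm
W = mg = 0.98 × 9.81 = 9.6138 N
½kδ² − Wδ − Wh = 0 → δ = (W + √(W² + 2kWh))/k
δ = (9.6138 + √(92.425 + 8412.41))/1.1335 = (9.6138 + 92.222)/1.1335 = 89.844 mm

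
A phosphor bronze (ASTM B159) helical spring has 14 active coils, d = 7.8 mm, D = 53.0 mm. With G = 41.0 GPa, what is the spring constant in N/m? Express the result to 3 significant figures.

k = Gd⁴/(8D³N_a) = (41.0×10³ × 7.8⁴) / (8 × 53.0³ × 14)
  = 1.51762e+08 / 1.66742e+07 = 9.1016 N/mm = 9101.6 N/m

9100 N/m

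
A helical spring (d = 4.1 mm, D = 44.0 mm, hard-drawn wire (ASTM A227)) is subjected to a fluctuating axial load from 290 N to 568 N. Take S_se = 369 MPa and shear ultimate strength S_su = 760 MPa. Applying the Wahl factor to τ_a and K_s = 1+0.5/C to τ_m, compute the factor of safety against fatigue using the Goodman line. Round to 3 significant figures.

0.604

C = D/d = 44.0/4.1 = 10.7317; K_W = (4C−1)/(4C−4)+0.615/C = 1.1344; K_s = 1+0.5/C = 1.0466
F_a = (F_max−F_min)/2 = 139 N; F_m = (F_max+F_min)/2 = 429 N
τ_a = K_W·8F_aD/(πd³) = 1.1344 × 225.97 = 256.34 MPa
τ_m = K_s·8F_mD/(πd³) = 1.0466 × 697.43 = 729.92 MPa
Goodman: 1/n_f = τ_a/S_se + τ_m/S_su = 256.34/369 + 729.92/760 = 0.69468 + 0.96042 = 1.6551
n_f = 1/1.6551 = 0.6042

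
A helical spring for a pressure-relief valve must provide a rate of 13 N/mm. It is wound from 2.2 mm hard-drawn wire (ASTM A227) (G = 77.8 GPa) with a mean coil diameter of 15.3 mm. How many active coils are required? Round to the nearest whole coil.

N_a = Gd⁴/(8D³k) = (77.8×10³ × 2.2⁴)/(8 × 15.3³ × 13)
    = 1.82251e+06 / 372484 = 4.893 → 5 coils

5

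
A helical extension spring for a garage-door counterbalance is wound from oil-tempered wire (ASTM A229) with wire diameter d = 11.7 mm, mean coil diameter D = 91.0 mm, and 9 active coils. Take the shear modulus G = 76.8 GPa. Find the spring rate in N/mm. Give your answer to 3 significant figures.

k = Gd⁴/(8D³N_a) = (76.8×10³ × 11.7⁴) / (8 × 91.0³ × 9)
  = 1.43915e+09 / 5.42571e+07 = 26.525 N/mm

26.5 N/mm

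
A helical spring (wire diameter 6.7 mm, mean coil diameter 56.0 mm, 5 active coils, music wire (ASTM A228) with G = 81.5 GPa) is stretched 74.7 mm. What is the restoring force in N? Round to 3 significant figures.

k = Gd⁴/(8D³N_a) = (81.5×10³)(6.7⁴)/(8·56.0³·5) = 23.379 N/mm
F = k·δ = 23.379 × 74.7 = 1746.4 N

1750 N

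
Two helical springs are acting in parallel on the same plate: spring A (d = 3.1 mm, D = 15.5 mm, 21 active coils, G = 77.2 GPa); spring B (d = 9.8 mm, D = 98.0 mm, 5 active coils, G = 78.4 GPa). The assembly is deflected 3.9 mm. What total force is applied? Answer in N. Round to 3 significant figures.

119 N

k_A = Gd⁴/(8D³N_a) = (77.2×10³)(3.1⁴)/(8·15.5³·21) = 11.396 N/mm
k_B = Gd⁴/(8D³N_a) = (78.4×10³)(9.8⁴)/(8·98.0³·5) = 19.208 N/mm
Parallel: k_eq = 11.396 + 19.208 = 30.604 N/mm
F = k_eq·δ = 30.604·3.9 = 119.36 N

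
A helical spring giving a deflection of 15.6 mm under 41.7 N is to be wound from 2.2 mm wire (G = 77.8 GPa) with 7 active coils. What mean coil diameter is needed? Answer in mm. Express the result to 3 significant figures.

23.0 mm

Required rate k = F/δ = 41.7/15.6 = 2.6731 N/mm
D = (Gd⁴/(8N_a·k))^(1/3) = (77.8×10³·2.2⁴/(8·7·2.6731))^(1/3)
  = (12175.1)^(1/3) = 23.0051 mm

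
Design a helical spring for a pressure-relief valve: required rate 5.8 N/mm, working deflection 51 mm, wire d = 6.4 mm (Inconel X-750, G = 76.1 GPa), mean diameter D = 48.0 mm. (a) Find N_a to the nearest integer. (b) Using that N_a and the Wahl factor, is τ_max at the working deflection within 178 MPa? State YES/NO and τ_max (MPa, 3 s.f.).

N_a = Gd⁴/(8D³k) = (76.1×10³)(6.4⁴)/(8·48.0³·5.8) = 24.88 → N_a = 25
Actual rate k = Gd⁴/(8D³·25) = 5.7723 N/mm
Working load F = kδ = 5.7723·51 = 294.39 N
C = 48.0/6.4 = 7.5000; K_W = (4C−1)/(4C−4)+0.615/C = 1.1974
τ_max = K_W·8FD/(πd³) = 1.1974·137.27 = 164.36 MPa
τ_max ≤ 178 MPa → acceptable

(a) 25 coils; (b) YES, τ_max = 164 MPa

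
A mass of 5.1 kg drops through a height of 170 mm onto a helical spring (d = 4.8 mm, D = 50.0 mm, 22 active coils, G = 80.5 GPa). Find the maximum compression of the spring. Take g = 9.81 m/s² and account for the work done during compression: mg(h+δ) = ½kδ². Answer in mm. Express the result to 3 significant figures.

k = Gd⁴/(8D³N_a) = (80.5×10³)(4.8⁴)/(8·50.0³·22) = 1.9424 N/mm
W = mg = 5.1 × 9.81 = 50.031 N
½kδ² − Wδ − Wh = 0 → δ = (W + √(W² + 2kWh))/k
δ = (50.031 + √(2503.1 + 33041.2))/1.9424 = (50.031 + 188.53)/1.9424 = 122.82 mm

123 mm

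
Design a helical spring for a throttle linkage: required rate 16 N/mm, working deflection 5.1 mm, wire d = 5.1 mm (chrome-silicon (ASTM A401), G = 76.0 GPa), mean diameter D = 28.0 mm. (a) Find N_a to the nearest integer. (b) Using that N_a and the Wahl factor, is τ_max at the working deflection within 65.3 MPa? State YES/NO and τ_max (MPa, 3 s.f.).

(a) 18 coils; (b) YES, τ_max = 57.0 MPa

N_a = Gd⁴/(8D³k) = (76.0×10³)(5.1⁴)/(8·28.0³·16) = 18.3 → N_a = 18
Actual rate k = Gd⁴/(8D³·18) = 16.265 N/mm
Working load F = kδ = 16.265·5.1 = 82.952 N
C = 28.0/5.1 = 5.4902; K_W = (4C−1)/(4C−4)+0.615/C = 1.2790
τ_max = K_W·8FD/(πd³) = 1.2790·44.588 = 57.03 MPa
τ_max ≤ 65.3 MPa → acceptable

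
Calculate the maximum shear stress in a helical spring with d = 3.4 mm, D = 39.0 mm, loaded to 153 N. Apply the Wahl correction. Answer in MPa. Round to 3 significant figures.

Spring index C = D/d = 39.0/3.4 = 11.4706
K_W = (4C−1)/(4C−4) + 0.615/C = 44.882/41.882 + 0.0536 = 1.1252
τ₀ = 8FD/(πd³) = 8·153·39.0/(π·3.4³) = 47736/123.48 = 386.6 MPa
τ_max = K·τ₀ = 1.1252 × 386.6 = 435.02 MPa

435 MPa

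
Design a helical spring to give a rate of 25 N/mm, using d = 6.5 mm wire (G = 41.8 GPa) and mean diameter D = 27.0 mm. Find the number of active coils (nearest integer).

19

N_a = Gd⁴/(8D³k) = (41.8×10³ × 6.5⁴)/(8 × 27.0³ × 25)
    = 7.46156e+07 / 3.9366e+06 = 18.95 → 19 coils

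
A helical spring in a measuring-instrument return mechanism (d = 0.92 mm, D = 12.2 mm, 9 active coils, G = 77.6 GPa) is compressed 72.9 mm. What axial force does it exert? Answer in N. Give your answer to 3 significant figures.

31.0 N

k = Gd⁴/(8D³N_a) = (77.6×10³)(0.92⁴)/(8·12.2³·9) = 0.42521 N/mm
F = k·δ = 0.42521 × 72.9 = 30.998 N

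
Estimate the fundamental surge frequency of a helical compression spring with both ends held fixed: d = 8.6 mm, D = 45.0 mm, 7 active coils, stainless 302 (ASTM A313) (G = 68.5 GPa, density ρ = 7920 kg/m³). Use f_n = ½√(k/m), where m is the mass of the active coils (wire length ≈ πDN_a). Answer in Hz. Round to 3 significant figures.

k = Gd⁴/(8D³N_a) = (68.5×10³)(8.6⁴)/(8·45.0³·7) = 73.428 N/mm = 73428 N/m
Wire length L = πDN_a = π·45.0·7 = 989.6 mm
m = ρ·(πd²/4)·L = 7920 × 58.088×10⁻⁶ m² × 0.9896 m = 0.45527 kg
f_n = ½√(k/m) = 0.5·√(73428/0.45527) = 0.5·√(1.6128e+05) = 200.8 Hz

201 Hz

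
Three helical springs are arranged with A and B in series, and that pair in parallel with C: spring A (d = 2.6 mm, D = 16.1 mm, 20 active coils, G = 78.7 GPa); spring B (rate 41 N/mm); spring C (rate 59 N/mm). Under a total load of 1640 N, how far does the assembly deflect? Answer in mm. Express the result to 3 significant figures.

k_A = Gd⁴/(8D³N_a) = (78.7×10³)(2.6⁴)/(8·16.1³·20) = 5.3861 N/mm
Springs A,B series: k_AB = 1/(1/5.3861+1/41) = 4.7607 N/mm; parallel with C: k_eq = 4.7607+59 = 63.761 N/mm
δ = F/k_eq = 1640/63.761 = 25.721 mm

25.7 mm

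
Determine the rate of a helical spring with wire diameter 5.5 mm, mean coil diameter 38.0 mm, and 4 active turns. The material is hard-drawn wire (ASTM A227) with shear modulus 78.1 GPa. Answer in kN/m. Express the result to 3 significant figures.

40.7 kN/m

k = Gd⁴/(8D³N_a) = (78.1×10³ × 5.5⁴) / (8 × 38.0³ × 4)
  = 7.14664e+07 / 1.7559e+06 = 40.701 N/mm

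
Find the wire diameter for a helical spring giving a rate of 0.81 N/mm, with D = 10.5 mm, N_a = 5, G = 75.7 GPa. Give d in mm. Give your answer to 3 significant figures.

0.839 mm

d = (8D³N_a·k / G)^(1/4) = (8·10.5³·5·0.81 / (75.7×10³))^0.25
  = (0.49547)^0.25 = 0.8390 mm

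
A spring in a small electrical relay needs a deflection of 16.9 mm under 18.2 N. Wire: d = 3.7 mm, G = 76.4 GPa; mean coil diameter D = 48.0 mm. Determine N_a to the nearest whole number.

15

Required rate k = F/δ = 18.2/16.9 = 1.0769 N/mm
N_a = Gd⁴/(8D³k) = (76.4×10³ × 3.7⁴)/(8 × 48.0³ × 1.0769)
    = 1.43186e+07 / 952793 = 15.03 → 15 coils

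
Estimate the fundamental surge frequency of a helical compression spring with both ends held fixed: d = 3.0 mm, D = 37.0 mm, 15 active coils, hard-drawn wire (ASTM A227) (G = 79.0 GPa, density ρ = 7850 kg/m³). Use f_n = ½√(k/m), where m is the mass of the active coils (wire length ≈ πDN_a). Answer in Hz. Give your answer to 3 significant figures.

k = Gd⁴/(8D³N_a) = (79.0×10³)(3.0⁴)/(8·37.0³·15) = 1.0528 N/mm = 1052.8 N/m
Wire length L = πDN_a = π·37.0·15 = 1743.6 mm
m = ρ·(πd²/4)·L = 7850 × 7.0686×10⁻⁶ m² × 1.7436 m = 0.096749 kg
f_n = ½√(k/m) = 0.5·√(1052.8/0.096749) = 0.5·√(10881) = 52.157 Hz

52.2 Hz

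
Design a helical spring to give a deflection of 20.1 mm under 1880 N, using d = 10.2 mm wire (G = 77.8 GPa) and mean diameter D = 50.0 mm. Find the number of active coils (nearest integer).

9

Required rate k = F/δ = 1880/20.1 = 93.532 N/mm
N_a = Gd⁴/(8D³k) = (77.8×10³ × 10.2⁴)/(8 × 50.0³ × 93.532)
    = 8.42132e+08 / 9.35323e+07 = 9.004 → 9 coils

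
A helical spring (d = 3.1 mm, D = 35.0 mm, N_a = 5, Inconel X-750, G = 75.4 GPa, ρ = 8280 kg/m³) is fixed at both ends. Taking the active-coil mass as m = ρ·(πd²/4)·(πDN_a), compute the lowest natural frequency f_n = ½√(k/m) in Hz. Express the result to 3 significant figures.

172 Hz

k = Gd⁴/(8D³N_a) = (75.4×10³)(3.1⁴)/(8·35.0³·5) = 4.0603 N/mm = 4060.3 N/m
Wire length L = πDN_a = π·35.0·5 = 549.78 mm
m = ρ·(πd²/4)·L = 8280 × 7.5477×10⁻⁶ m² × 0.54978 m = 0.034358 kg
f_n = ½√(k/m) = 0.5·√(4060.3/0.034358) = 0.5·√(1.1817e+05) = 171.88 Hz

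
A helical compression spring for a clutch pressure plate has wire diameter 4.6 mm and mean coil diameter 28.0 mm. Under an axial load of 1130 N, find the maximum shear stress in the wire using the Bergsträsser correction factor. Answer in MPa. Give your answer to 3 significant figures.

1020 MPa

Spring index C = D/d = 28.0/4.6 = 6.0870
K_B = (4C+2)/(4C−3) = 26.348/21.348 = 1.2342
τ₀ = 8FD/(πd³) = 8·1130·28.0/(π·4.6³) = 253120/305.79 = 827.76 MPa
τ_max = K·τ₀ = 1.2342 × 827.76 = 1021.6 MPa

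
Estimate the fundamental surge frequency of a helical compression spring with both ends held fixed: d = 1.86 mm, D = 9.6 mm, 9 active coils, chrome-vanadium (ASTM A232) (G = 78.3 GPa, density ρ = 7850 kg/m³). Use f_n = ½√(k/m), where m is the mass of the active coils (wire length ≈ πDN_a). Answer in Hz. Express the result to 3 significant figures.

k = Gd⁴/(8D³N_a) = (78.3×10³)(1.86⁴)/(8·9.6³·9) = 14.712 N/mm = 14712 N/m
Wire length L = πDN_a = π·9.6·9 = 271.43 mm
m = ρ·(πd²/4)·L = 7850 × 2.7172×10⁻⁶ m² × 0.27143 m = 0.0057896 kg
f_n = ½√(k/m) = 0.5·√(14712/0.0057896) = 0.5·√(2.5411e+06) = 797.04 Hz

797 Hz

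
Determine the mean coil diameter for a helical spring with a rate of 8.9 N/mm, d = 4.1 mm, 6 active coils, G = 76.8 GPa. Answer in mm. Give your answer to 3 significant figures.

D = (Gd⁴/(8N_a·k))^(1/3) = (76.8×10³·4.1⁴/(8·6·8.9))^(1/3)
  = (50800.2)^(1/3) = 37.0358 mm

37.0 mm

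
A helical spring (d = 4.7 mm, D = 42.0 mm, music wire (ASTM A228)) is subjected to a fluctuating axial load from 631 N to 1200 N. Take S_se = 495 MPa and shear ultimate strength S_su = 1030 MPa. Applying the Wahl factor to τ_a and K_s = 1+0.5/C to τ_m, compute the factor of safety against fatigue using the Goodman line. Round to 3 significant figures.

C = D/d = 42.0/4.7 = 8.9362; K_W = (4C−1)/(4C−4)+0.615/C = 1.1633; K_s = 1+0.5/C = 1.0560
F_a = (F_max−F_min)/2 = 284.5 N; F_m = (F_max+F_min)/2 = 915.5 N
τ_a = K_W·8F_aD/(πd³) = 1.1633 × 293.07 = 340.94 MPa
τ_m = K_s·8F_mD/(πd³) = 1.0560 × 943.09 = 995.86 MPa
Goodman: 1/n_f = τ_a/S_se + τ_m/S_su = 340.94/495 + 995.86/1030 = 0.68877 + 0.96685 = 1.6556
n_f = 1/1.6556 = 0.604

0.604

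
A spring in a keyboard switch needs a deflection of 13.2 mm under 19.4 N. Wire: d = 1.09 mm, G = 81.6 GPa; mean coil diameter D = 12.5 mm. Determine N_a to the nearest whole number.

Required rate k = F/δ = 19.4/13.2 = 1.4697 N/mm
N_a = Gd⁴/(8D³k) = (81.6×10³ × 1.09⁴)/(8 × 12.5³ × 1.4697)
    = 115185 / 22964 = 5.016 → 5 coils

5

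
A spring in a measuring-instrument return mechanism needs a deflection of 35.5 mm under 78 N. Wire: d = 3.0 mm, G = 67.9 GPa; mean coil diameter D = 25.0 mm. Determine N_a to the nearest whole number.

20

Required rate k = F/δ = 78/35.5 = 2.1972 N/mm
N_a = Gd⁴/(8D³k) = (67.9×10³ × 3.0⁴)/(8 × 25.0³ × 2.1972)
    = 5.4999e+06 / 274648 = 20.03 → 20 coils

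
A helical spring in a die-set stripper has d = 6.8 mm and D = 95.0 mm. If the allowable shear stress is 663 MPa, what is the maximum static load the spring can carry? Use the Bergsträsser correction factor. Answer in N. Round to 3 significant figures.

C = D/d = 95.0/6.8 = 13.9706
K_B = (4C+2)/(4C−3) = 57.882/52.882 = 1.0945
τ_max = K·8FD/(πd³) → F_max = τ_allow·πd³/(8DK)
F_max = 663·π·6.8³/(8·95.0·1.0945) = 6.5492e+05/831.86 = 787.3 N

787 N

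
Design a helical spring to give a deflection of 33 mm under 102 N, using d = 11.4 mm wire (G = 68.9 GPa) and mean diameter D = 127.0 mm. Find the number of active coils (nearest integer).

Required rate k = F/δ = 102/33 = 3.0909 N/mm
N_a = Gd⁴/(8D³k) = (68.9×10³ × 11.4⁴)/(8 × 127.0³ × 3.0909)
    = 1.16369e+09 / 5.06509e+07 = 22.97 → 23 coils

23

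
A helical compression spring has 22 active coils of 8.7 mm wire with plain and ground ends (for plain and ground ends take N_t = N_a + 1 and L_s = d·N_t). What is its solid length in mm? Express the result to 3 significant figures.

plain and ground ends: N_t = N_a + 1 = 22 + 1 = 23
L_s = d·N_t = 8.7 × 23 = 200.1 mm

200 mm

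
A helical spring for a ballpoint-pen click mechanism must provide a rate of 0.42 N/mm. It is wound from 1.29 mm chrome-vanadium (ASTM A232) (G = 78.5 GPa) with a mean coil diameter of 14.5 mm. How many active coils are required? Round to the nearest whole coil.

21

N_a = Gd⁴/(8D³k) = (78.5×10³ × 1.29⁴)/(8 × 14.5³ × 0.42)
    = 217384 / 10243.4 = 21.22 → 21 coils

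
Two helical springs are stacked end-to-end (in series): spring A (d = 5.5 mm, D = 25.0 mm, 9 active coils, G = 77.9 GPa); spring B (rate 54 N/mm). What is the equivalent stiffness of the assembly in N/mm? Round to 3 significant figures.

k_A = Gd⁴/(8D³N_a) = (77.9×10³)(5.5⁴)/(8·25.0³·9) = 63.363 N/mm
Series: 1/k_eq = 1/63.363 + 1/54 = 0.034301; k_eq = 29.154 N/mm

29.2 N/mm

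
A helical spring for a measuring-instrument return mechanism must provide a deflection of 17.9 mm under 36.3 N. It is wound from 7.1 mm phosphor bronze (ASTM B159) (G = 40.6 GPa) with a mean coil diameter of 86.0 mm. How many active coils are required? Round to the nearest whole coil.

Required rate k = F/δ = 36.3/17.9 = 2.0279 N/mm
N_a = Gd⁴/(8D³k) = (40.6×10³ × 7.1⁴)/(8 × 86.0³ × 2.0279)
    = 1.03171e+08 / 1.0319e+07 = 9.998 → 10 coils

10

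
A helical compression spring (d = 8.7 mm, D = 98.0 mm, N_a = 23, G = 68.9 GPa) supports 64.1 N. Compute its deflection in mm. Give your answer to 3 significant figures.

k = Gd⁴/(8D³N_a) = (68.9×10³)(8.7⁴)/(8·98.0³·23) = 2.2793 N/mm
δ = F/k = 64.1 / 2.2793 = 28.123 mm

28.1 mm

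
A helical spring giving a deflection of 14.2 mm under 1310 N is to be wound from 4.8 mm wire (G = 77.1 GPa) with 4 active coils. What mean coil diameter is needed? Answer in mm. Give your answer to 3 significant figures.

24.0 mm

Required rate k = F/δ = 1310/14.2 = 92.254 N/mm
D = (Gd⁴/(8N_a·k))^(1/3) = (77.1×10³·4.8⁴/(8·4·92.254))^(1/3)
  = (13863.9)^(1/3) = 24.0231 mm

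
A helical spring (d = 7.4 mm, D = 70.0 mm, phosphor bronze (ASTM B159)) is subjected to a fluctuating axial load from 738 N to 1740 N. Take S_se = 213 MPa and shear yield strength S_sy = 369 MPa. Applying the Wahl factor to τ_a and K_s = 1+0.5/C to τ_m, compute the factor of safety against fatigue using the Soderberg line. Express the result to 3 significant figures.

C = D/d = 70.0/7.4 = 9.4595; K_W = (4C−1)/(4C−4)+0.615/C = 1.1537; K_s = 1+0.5/C = 1.0529
F_a = (F_max−F_min)/2 = 501 N; F_m = (F_max+F_min)/2 = 1239 N
τ_a = K_W·8F_aD/(πd³) = 1.1537 × 220.38 = 254.25 MPa
τ_m = K_s·8F_mD/(πd³) = 1.0529 × 545.02 = 573.83 MPa
Soderberg: 1/n_f = τ_a/S_se + τ_m/S_sy = 254.25/213 + 573.83/369 = 1.19367 + 1.55510 = 2.7488
n_f = 1/2.7488 = 0.3638

0.364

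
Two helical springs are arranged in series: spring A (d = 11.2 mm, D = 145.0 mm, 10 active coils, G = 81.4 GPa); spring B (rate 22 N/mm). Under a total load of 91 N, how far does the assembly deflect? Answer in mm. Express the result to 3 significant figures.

21.5 mm

k_A = Gd⁴/(8D³N_a) = (81.4×10³)(11.2⁴)/(8·145.0³·10) = 5.2517 N/mm
Series: 1/k_eq = 1/5.2517 + 1/22 = 0.23587; k_eq = 4.2397 N/mm
δ = F/k_eq = 91/4.2397 = 21.464 mm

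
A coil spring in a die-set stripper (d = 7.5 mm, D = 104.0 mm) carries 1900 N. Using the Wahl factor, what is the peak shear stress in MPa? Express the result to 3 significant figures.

1320 MPa

Spring index C = D/d = 104.0/7.5 = 13.8667
K_W = (4C−1)/(4C−4) + 0.615/C = 54.467/51.467 + 0.0444 = 1.1026
τ₀ = 8FD/(πd³) = 8·1900·104.0/(π·7.5³) = 1.5808e+06/1325.4 = 1192.7 MPa
τ_max = K·τ₀ = 1.1026 × 1192.7 = 1315.2 MPa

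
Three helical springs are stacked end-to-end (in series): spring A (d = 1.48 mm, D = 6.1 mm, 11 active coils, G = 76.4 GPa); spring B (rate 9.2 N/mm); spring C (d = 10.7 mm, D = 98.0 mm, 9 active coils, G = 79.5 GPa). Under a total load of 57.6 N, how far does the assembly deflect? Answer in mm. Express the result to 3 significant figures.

k_A = Gd⁴/(8D³N_a) = (76.4×10³)(1.48⁴)/(8·6.1³·11) = 18.351 N/mm
k_C = Gd⁴/(8D³N_a) = (79.5×10³)(10.7⁴)/(8·98.0³·9) = 15.378 N/mm
Series: 1/k_eq = 1/18.351 + 1/9.2 + 1/15.378 = 0.22822; k_eq = 4.3818 N/mm
δ = F/k_eq = 57.6/4.3818 = 13.145 mm

13.1 mm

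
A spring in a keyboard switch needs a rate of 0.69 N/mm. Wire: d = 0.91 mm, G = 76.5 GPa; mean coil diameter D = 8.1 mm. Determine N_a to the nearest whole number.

N_a = Gd⁴/(8D³k) = (76.5×10³ × 0.91⁴)/(8 × 8.1³ × 0.69)
    = 52459.8 / 2933.55 = 17.88 → 18 coils

18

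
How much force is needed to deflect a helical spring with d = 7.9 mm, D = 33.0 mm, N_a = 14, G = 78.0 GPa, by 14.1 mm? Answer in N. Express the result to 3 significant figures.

1060 N

k = Gd⁴/(8D³N_a) = (78.0×10³)(7.9⁴)/(8·33.0³·14) = 75.482 N/mm
F = k·δ = 75.482 × 14.1 = 1064.3 N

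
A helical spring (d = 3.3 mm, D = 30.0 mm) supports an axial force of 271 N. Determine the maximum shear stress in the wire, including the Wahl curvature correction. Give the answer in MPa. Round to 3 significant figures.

Spring index C = D/d = 30.0/3.3 = 9.0909
K_W = (4C−1)/(4C−4) + 0.615/C = 35.364/32.364 + 0.0676 = 1.1603
τ₀ = 8FD/(πd³) = 8·271·30.0/(π·3.3³) = 65040/112.9 = 576.09 MPa
τ_max = K·τ₀ = 1.1603 × 576.09 = 668.46 MPa

668 MPa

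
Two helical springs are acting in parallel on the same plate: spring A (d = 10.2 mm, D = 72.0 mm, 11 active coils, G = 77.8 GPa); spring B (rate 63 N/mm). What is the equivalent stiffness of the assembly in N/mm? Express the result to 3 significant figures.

88.6 N/mm

k_A = Gd⁴/(8D³N_a) = (77.8×10³)(10.2⁴)/(8·72.0³·11) = 25.639 N/mm
Parallel: k_eq = 25.639 + 63 = 88.639 N/mm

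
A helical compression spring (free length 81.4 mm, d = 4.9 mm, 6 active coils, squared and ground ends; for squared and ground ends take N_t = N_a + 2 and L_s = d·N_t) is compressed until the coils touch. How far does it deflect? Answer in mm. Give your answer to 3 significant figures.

42.2 mm

N_t = 8; L_s = 4.9·8 = 39.2 mm
δ_solid = L₀ − L_s = 81.4 − 39.2 = 42.2 mm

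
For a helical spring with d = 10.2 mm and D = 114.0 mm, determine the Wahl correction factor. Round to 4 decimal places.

C = D/d = 114.0/10.2 = 11.1765
K_W = (4C−1)/(4C−4) + 0.615/C = 43.706/40.706 + 0.0550 = 1.1287

1.1287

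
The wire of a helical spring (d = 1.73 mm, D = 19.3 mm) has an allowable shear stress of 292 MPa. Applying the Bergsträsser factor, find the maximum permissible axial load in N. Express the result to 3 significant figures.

C = D/d = 19.3/1.73 = 11.1561
K_B = (4C+2)/(4C−3) = 46.624/41.624 = 1.1201
τ_max = K·8FD/(πd³) → F_max = τ_allow·πd³/(8DK)
F_max = 292·π·1.73³/(8·19.3·1.1201) = 4749.8/172.95 = 27.464 N

27.5 N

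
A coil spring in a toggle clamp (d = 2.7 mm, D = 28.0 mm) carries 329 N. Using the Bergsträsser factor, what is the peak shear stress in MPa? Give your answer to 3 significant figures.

1350 MPa

Spring index C = D/d = 28.0/2.7 = 10.3704
K_B = (4C+2)/(4C−3) = 43.481/38.481 = 1.1299
τ₀ = 8FD/(πd³) = 8·329·28.0/(π·2.7³) = 73696/61.836 = 1191.8 MPa
τ_max = K·τ₀ = 1.1299 × 1191.8 = 1346.7 MPa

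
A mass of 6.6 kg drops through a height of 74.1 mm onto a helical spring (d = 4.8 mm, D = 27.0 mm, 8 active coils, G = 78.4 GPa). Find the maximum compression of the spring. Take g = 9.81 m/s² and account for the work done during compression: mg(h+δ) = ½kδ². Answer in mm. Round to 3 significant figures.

19.1 mm

k = Gd⁴/(8D³N_a) = (78.4×10³)(4.8⁴)/(8·27.0³·8) = 33.038 N/mm
W = mg = 6.6 × 9.81 = 64.746 N
½kδ² − Wδ − Wh = 0 → δ = (W + √(W² + 2kWh))/k
δ = (64.746 + √(4192 + 317008))/33.038 = (64.746 + 566.75)/33.038 = 19.114 mm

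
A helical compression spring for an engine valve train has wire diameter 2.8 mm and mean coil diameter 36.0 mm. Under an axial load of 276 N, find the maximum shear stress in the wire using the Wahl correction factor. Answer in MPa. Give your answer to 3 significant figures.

Spring index C = D/d = 36.0/2.8 = 12.8571
K_W = (4C−1)/(4C−4) + 0.615/C = 50.429/47.429 + 0.0478 = 1.1111
τ₀ = 8FD/(πd³) = 8·276·36.0/(π·2.8³) = 79488/68.964 = 1152.6 MPa
τ_max = K·τ₀ = 1.1111 × 1152.6 = 1280.6 MPa

1280 MPa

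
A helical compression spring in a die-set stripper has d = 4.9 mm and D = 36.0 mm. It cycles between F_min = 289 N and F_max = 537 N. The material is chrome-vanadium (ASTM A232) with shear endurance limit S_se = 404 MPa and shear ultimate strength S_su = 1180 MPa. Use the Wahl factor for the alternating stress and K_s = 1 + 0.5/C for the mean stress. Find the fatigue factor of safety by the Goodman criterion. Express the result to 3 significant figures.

C = D/d = 36.0/4.9 = 7.3469; K_W = (4C−1)/(4C−4)+0.615/C = 1.2019; K_s = 1+0.5/C = 1.0681
F_a = (F_max−F_min)/2 = 124 N; F_m = (F_max+F_min)/2 = 413 N
τ_a = K_W·8F_aD/(πd³) = 1.2019 × 96.622 = 116.13 MPa
τ_m = K_s·8F_mD/(πd³) = 1.0681 × 321.81 = 343.71 MPa
Goodman: 1/n_f = τ_a/S_se + τ_m/S_su = 116.13/404 + 343.71/1180 = 0.28744 + 0.29128 = 0.57873
n_f = 1/0.57873 = 1.728

1.73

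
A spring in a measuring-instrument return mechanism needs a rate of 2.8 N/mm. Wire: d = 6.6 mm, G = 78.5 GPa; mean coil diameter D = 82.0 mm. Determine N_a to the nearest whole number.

12

N_a = Gd⁴/(8D³k) = (78.5×10³ × 6.6⁴)/(8 × 82.0³ × 2.8)
    = 1.48952e+08 / 1.23506e+07 = 12.06 → 12 coils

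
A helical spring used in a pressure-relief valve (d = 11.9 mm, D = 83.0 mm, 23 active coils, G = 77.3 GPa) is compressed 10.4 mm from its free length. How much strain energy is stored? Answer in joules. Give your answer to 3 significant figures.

k = Gd⁴/(8D³N_a) = (77.3×10³)(11.9⁴)/(8·83.0³·23) = 14.734 N/mm
U = ½kδ² = 0.5 × 14.734 × 10.4² = 796.8 N·mm = 0.7968 J

0.797 J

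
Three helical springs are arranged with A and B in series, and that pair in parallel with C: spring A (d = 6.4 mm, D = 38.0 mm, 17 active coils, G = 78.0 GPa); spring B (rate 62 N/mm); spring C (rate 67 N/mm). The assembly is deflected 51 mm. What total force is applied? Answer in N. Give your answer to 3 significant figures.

k_A = Gd⁴/(8D³N_a) = (78.0×10³)(6.4⁴)/(8·38.0³·17) = 17.536 N/mm
Springs A,B series: k_AB = 1/(1/17.536+1/62) = 13.67 N/mm; parallel with C: k_eq = 13.67+67 = 80.67 N/mm
F = k_eq·δ = 80.67·51 = 4114.1 N

4110 N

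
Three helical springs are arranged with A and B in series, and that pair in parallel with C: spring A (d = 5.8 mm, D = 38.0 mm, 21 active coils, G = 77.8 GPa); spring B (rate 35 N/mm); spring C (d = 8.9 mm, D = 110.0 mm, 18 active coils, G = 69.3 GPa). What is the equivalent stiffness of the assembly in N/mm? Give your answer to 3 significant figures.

k_A = Gd⁴/(8D³N_a) = (77.8×10³)(5.8⁴)/(8·38.0³·21) = 9.5506 N/mm
k_C = Gd⁴/(8D³N_a) = (69.3×10³)(8.9⁴)/(8·110.0³·18) = 2.2686 N/mm
Springs A,B series: k_AB = 1/(1/9.5506+1/35) = 7.5032 N/mm; parallel with C: k_eq = 7.5032+2.2686 = 9.7718 N/mm

9.77 N/mm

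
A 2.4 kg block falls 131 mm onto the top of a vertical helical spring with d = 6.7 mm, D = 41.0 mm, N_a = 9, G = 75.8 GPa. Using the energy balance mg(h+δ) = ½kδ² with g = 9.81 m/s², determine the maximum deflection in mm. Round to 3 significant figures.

k = Gd⁴/(8D³N_a) = (75.8×10³)(6.7⁴)/(8·41.0³·9) = 30.781 N/mm
W = mg = 2.4 × 9.81 = 23.544 N
½kδ² − Wδ − Wh = 0 → δ = (W + √(W² + 2kWh))/k
δ = (23.544 + √(554.32 + 189874))/30.781 = (23.544 + 436.38)/30.781 = 14.942 mm

14.9 mm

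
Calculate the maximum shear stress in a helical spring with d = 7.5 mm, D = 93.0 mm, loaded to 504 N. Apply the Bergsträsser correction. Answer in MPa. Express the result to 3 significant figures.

313 MPa

Spring index C = D/d = 93.0/7.5 = 12.4000
K_B = (4C+2)/(4C−3) = 51.600/46.600 = 1.1073
τ₀ = 8FD/(πd³) = 8·504·93.0/(π·7.5³) = 374976/1325.4 = 282.92 MPa
τ_max = K·τ₀ = 1.1073 × 282.92 = 313.28 MPa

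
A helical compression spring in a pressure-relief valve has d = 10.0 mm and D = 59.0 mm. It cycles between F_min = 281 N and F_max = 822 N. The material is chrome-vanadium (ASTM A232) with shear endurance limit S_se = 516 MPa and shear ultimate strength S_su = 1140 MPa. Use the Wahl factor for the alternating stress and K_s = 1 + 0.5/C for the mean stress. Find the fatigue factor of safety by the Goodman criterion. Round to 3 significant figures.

C = D/d = 59.0/10.0 = 5.9000; K_W = (4C−1)/(4C−4)+0.615/C = 1.2573; K_s = 1+0.5/C = 1.0847
F_a = (F_max−F_min)/2 = 270.5 N; F_m = (F_max+F_min)/2 = 551.5 N
τ_a = K_W·8F_aD/(πd³) = 1.2573 × 40.641 = 51.097 MPa
τ_m = K_s·8F_mD/(πd³) = 1.0847 × 82.859 = 89.881 MPa
Goodman: 1/n_f = τ_a/S_se + τ_m/S_su = 51.097/516 + 89.881/1140 = 0.09903 + 0.07884 = 0.17787
n_f = 1/0.17787 = 5.622

5.62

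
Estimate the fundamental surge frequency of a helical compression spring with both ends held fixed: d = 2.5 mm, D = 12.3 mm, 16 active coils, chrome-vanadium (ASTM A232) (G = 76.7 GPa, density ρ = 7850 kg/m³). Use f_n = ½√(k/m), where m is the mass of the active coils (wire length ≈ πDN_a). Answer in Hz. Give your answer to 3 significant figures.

363 Hz

k = Gd⁴/(8D³N_a) = (76.7×10³)(2.5⁴)/(8·12.3³·16) = 12.579 N/mm = 12579 N/m
Wire length L = πDN_a = π·12.3·16 = 618.27 mm
m = ρ·(πd²/4)·L = 7850 × 4.9087×10⁻⁶ m² × 0.61827 m = 0.023824 kg
f_n = ½√(k/m) = 0.5·√(12579/0.023824) = 0.5·√(5.2798e+05) = 363.31 Hz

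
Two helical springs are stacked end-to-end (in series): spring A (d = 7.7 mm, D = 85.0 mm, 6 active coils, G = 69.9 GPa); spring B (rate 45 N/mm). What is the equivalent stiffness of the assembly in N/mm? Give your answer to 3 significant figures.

k_A = Gd⁴/(8D³N_a) = (69.9×10³)(7.7⁴)/(8·85.0³·6) = 8.3357 N/mm
Series: 1/k_eq = 1/8.3357 + 1/45 = 0.14219; k_eq = 7.0329 N/mm

7.03 N/mm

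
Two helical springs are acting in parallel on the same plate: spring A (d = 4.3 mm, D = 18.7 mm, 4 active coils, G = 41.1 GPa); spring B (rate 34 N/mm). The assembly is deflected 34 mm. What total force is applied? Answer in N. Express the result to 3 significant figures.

3440 N

k_A = Gd⁴/(8D³N_a) = (41.1×10³)(4.3⁴)/(8·18.7³·4) = 67.149 N/mm
Parallel: k_eq = 67.149 + 34 = 101.15 N/mm
F = k_eq·δ = 101.15·34 = 3439.1 N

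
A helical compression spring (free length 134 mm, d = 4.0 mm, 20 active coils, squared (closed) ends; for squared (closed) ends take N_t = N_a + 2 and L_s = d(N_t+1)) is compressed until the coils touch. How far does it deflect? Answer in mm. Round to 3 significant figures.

42.0 mm

N_t = 22; L_s = 4.0·23 = 92 mm
δ_solid = L₀ − L_s = 134 − 92 = 42 mm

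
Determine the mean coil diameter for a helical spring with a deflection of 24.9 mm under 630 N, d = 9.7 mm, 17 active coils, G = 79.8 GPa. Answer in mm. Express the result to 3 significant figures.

Required rate k = F/δ = 630/24.9 = 25.301 N/mm
D = (Gd⁴/(8N_a·k))^(1/3) = (79.8×10³·9.7⁴/(8·17·25.301))^(1/3)
  = (205310)^(1/3) = 58.9934 mm

59.0 mm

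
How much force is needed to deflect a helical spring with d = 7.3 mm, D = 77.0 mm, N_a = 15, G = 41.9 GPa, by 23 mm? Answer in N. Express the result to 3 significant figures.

k = Gd⁴/(8D³N_a) = (41.9×10³)(7.3⁴)/(8·77.0³·15) = 2.172 N/mm
F = k·δ = 2.172 × 23 = 49.955 N

50.0 N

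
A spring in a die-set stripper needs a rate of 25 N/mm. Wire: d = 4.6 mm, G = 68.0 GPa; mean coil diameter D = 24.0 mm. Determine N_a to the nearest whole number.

11

N_a = Gd⁴/(8D³k) = (68.0×10³ × 4.6⁴)/(8 × 24.0³ × 25)
    = 3.04467e+07 / 2.7648e+06 = 11.01 → 11 coils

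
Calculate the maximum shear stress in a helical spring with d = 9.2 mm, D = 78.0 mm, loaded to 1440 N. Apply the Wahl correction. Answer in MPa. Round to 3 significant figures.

431 MPa

Spring index C = D/d = 78.0/9.2 = 8.4783
K_W = (4C−1)/(4C−4) + 0.615/C = 32.913/29.913 + 0.0725 = 1.1728
τ₀ = 8FD/(πd³) = 8·1440·78.0/(π·9.2³) = 898560/2446.3 = 367.31 MPa
τ_max = K·τ₀ = 1.1728 × 367.31 = 430.79 MPa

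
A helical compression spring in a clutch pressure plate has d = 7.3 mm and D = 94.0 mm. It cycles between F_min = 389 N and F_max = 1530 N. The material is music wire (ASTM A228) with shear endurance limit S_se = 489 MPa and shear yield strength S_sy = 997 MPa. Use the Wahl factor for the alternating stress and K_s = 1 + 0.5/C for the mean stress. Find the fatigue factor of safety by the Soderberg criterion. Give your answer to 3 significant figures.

0.708

C = D/d = 94.0/7.3 = 12.8767; K_W = (4C−1)/(4C−4)+0.615/C = 1.1109; K_s = 1+0.5/C = 1.0388
F_a = (F_max−F_min)/2 = 570.5 N; F_m = (F_max+F_min)/2 = 959.5 N
τ_a = K_W·8F_aD/(πd³) = 1.1109 × 351.04 = 389.97 MPa
τ_m = K_s·8F_mD/(πd³) = 1.0388 × 590.4 = 613.32 MPa
Soderberg: 1/n_f = τ_a/S_se + τ_m/S_sy = 389.97/489 + 613.32/997 = 0.79749 + 0.61517 = 1.4127
n_f = 1/1.4127 = 0.7079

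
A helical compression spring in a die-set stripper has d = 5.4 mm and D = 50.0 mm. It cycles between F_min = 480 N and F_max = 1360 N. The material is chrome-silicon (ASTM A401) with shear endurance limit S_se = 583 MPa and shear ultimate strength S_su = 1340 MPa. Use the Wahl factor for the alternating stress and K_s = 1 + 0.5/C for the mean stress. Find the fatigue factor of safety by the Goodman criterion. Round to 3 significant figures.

0.774

C = D/d = 50.0/5.4 = 9.2593; K_W = (4C−1)/(4C−4)+0.615/C = 1.1572; K_s = 1+0.5/C = 1.0540
F_a = (F_max−F_min)/2 = 440 N; F_m = (F_max+F_min)/2 = 920 N
τ_a = K_W·8F_aD/(πd³) = 1.1572 × 355.78 = 411.72 MPa
τ_m = K_s·8F_mD/(πd³) = 1.0540 × 743.9 = 784.07 MPa
Goodman: 1/n_f = τ_a/S_se + τ_m/S_su = 411.72/583 + 784.07/1340 = 0.70621 + 0.58513 = 1.2913
n_f = 1/1.2913 = 0.7744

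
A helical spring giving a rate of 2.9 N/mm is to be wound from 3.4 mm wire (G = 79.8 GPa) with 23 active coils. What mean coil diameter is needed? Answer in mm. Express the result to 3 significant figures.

D = (Gd⁴/(8N_a·k))^(1/3) = (79.8×10³·3.4⁴/(8·23·2.9))^(1/3)
  = (19984.9)^(1/3) = 27.1374 mm

27.1 mm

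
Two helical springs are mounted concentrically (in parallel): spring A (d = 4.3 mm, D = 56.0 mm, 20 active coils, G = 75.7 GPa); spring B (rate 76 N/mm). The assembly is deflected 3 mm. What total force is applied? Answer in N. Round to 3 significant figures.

231 N

k_A = Gd⁴/(8D³N_a) = (75.7×10³)(4.3⁴)/(8·56.0³·20) = 0.92106 N/mm
Parallel: k_eq = 0.92106 + 76 = 76.921 N/mm
F = k_eq·δ = 76.921·3 = 230.76 N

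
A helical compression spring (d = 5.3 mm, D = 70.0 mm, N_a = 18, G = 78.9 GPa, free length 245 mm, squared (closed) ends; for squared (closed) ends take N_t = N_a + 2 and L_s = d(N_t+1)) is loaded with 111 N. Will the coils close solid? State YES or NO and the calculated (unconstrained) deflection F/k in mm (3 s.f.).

k = Gd⁴/(8D³N_a) = (78.9×10³)(5.3⁴)/(8·70.0³·18) = 1.2604 N/mm
N_t = 20; L_s = 5.3·21 = 111.3 mm; δ_solid = L₀ − L_s = 245 − 111.3 = 133.7 mm
δ = F/k = 111/1.2604 = 88.064 mm
δ < δ_solid → spring does not go solid

NO, δ = 88.1 mm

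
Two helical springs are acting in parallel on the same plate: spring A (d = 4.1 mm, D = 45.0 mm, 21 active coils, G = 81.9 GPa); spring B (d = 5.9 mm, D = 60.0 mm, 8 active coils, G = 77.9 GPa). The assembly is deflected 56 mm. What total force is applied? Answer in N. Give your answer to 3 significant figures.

k_A = Gd⁴/(8D³N_a) = (81.9×10³)(4.1⁴)/(8·45.0³·21) = 1.5117 N/mm
k_B = Gd⁴/(8D³N_a) = (77.9×10³)(5.9⁴)/(8·60.0³·8) = 6.8283 N/mm
Parallel: k_eq = 1.5117 + 6.8283 = 8.34 N/mm
F = k_eq·δ = 8.34·56 = 467.04 N

467 N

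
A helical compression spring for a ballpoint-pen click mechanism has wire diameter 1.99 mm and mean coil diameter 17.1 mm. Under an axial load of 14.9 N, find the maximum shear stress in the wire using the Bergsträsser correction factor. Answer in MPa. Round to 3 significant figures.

Spring index C = D/d = 17.1/1.99 = 8.5930
K_B = (4C+2)/(4C−3) = 36.372/31.372 = 1.1594
τ₀ = 8FD/(πd³) = 8·14.9·17.1/(π·1.99³) = 2038.32/24.758 = 82.331 MPa
τ_max = K·τ₀ = 1.1594 × 82.331 = 95.453 MPa

95.5 MPa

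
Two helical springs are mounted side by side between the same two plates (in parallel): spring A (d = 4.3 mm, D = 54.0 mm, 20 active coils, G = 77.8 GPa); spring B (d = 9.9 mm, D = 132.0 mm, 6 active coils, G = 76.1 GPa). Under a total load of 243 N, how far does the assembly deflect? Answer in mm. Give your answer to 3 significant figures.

k_A = Gd⁴/(8D³N_a) = (77.8×10³)(4.3⁴)/(8·54.0³·20) = 1.0557 N/mm
k_B = Gd⁴/(8D³N_a) = (76.1×10³)(9.9⁴)/(8·132.0³·6) = 6.6216 N/mm
Parallel: k_eq = 1.0557 + 6.6216 = 7.6773 N/mm
δ = F/k_eq = 243/7.6773 = 31.652 mm

31.7 mm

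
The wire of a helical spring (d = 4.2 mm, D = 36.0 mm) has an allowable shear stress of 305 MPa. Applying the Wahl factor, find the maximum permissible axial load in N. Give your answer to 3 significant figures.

211 N

C = D/d = 36.0/4.2 = 8.5714
K_W = (4C−1)/(4C−4) + 0.615/C = 33.286/30.286 + 0.0717 = 1.1708
τ_max = K·8FD/(πd³) → F_max = τ_allow·πd³/(8DK)
F_max = 305·π·4.2³/(8·36.0·1.1708) = 70990/337.19 = 210.53 N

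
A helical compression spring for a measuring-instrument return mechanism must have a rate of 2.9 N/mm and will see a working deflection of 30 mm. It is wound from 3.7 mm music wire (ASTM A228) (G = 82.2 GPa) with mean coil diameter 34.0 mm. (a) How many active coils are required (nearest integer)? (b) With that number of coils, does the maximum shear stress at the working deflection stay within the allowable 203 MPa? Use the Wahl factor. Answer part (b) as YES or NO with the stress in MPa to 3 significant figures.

(a) 17 coils; (b) YES, τ_max = 171 MPa

N_a = Gd⁴/(8D³k) = (82.2×10³)(3.7⁴)/(8·34.0³·2.9) = 16.89 → N_a = 17
Actual rate k = Gd⁴/(8D³·17) = 2.8821 N/mm
Working load F = kδ = 2.8821·30 = 86.462 N
C = 34.0/3.7 = 9.1892; K_W = (4C−1)/(4C−4)+0.615/C = 1.1585
τ_max = K_W·8FD/(πd³) = 1.1585·147.79 = 171.21 MPa
τ_max ≤ 203 MPa → acceptable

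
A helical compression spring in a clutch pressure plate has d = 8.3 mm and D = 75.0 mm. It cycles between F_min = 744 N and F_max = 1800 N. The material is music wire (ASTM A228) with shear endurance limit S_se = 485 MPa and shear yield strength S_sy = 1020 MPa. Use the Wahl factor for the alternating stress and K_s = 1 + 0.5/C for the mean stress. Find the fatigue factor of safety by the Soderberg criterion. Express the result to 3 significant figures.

1.16

C = D/d = 75.0/8.3 = 9.0361; K_W = (4C−1)/(4C−4)+0.615/C = 1.1614; K_s = 1+0.5/C = 1.0553
F_a = (F_max−F_min)/2 = 528 N; F_m = (F_max+F_min)/2 = 1272 N
τ_a = K_W·8F_aD/(πd³) = 1.1614 × 176.36 = 204.82 MPa
τ_m = K_s·8F_mD/(πd³) = 1.0553 × 424.87 = 448.38 MPa
Soderberg: 1/n_f = τ_a/S_se + τ_m/S_sy = 204.82/485 + 448.38/1020 = 0.42232 + 0.43959 = 0.8619
n_f = 1/0.8619 = 1.16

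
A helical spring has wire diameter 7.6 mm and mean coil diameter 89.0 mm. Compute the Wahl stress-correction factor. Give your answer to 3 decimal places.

C = D/d = 89.0/7.6 = 11.7105
K_W = (4C−1)/(4C−4) + 0.615/C = 45.842/42.842 + 0.0525 = 1.1225

1.123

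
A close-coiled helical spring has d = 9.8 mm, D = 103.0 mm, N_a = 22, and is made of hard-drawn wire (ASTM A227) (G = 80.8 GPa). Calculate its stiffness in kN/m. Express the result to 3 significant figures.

3.88 kN/m

k = Gd⁴/(8D³N_a) = (80.8×10³ × 9.8⁴) / (8 × 103.0³ × 22)
  = 7.45273e+08 / 1.9232e+08 = 3.8752 N/mm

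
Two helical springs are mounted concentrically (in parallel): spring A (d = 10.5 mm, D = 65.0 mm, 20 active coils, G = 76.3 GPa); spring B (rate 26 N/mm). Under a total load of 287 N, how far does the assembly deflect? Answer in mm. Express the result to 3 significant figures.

k_A = Gd⁴/(8D³N_a) = (76.3×10³)(10.5⁴)/(8·65.0³·20) = 21.107 N/mm
Parallel: k_eq = 21.107 + 26 = 47.107 N/mm
δ = F/k_eq = 287/47.107 = 6.0925 mm

6.09 mm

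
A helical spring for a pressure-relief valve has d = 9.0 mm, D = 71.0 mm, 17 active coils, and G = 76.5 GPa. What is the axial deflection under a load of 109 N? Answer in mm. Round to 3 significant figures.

k = Gd⁴/(8D³N_a) = (76.5×10³)(9.0⁴)/(8·71.0³·17) = 10.311 N/mm
δ = F/k = 109 / 10.311 = 10.571 mm

10.6 mm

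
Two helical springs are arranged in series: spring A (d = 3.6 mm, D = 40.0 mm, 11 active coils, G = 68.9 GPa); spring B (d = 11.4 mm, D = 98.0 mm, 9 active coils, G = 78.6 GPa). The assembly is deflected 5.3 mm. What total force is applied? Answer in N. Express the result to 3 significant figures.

k_A = Gd⁴/(8D³N_a) = (68.9×10³)(3.6⁴)/(8·40.0³·11) = 2.0548 N/mm
k_B = Gd⁴/(8D³N_a) = (78.6×10³)(11.4⁴)/(8·98.0³·9) = 19.59 N/mm
Series: 1/k_eq = 1/2.0548 + 1/19.59 = 0.53772; k_eq = 1.8597 N/mm
F = k_eq·δ = 1.8597·5.3 = 9.8565 N

9.86 N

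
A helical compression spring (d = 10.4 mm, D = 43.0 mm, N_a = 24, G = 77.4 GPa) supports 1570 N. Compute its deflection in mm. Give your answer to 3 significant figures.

26.5 mm

k = Gd⁴/(8D³N_a) = (77.4×10³)(10.4⁴)/(8·43.0³·24) = 59.315 N/mm
δ = F/k = 1570 / 59.315 = 26.469 mm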